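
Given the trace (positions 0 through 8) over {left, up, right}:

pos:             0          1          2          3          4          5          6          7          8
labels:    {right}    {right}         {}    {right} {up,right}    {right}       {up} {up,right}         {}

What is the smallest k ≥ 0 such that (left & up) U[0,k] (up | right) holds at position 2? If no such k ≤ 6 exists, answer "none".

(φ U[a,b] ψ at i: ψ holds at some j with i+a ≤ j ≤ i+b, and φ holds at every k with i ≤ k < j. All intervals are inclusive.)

Need earliest j ≥ 2 with (up | right), and (left & up) at every k in [2,j-1].
  j=2: rhs fails.
  j=3: rhs holds but lhs fails at k=2.
  j=4: rhs holds but lhs fails at k=2.
  j=5: rhs holds but lhs fails at k=2.
  j=6: rhs holds but lhs fails at k=2.
  j=7: rhs holds but lhs fails at k=2.
  j=8: rhs fails.
No witness within the range → none.

none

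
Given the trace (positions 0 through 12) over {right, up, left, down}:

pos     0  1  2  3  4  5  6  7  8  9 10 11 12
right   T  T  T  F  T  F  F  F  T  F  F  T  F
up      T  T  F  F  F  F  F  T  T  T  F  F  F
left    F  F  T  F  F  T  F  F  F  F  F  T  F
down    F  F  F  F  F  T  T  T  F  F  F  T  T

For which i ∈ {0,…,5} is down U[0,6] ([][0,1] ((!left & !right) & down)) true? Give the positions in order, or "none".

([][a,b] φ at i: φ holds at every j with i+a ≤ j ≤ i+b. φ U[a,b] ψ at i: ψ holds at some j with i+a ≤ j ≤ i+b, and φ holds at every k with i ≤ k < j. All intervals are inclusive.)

5

Evaluate at each i in [0,5]:
  i=0: ✗ (lhs fails at k=0 before rhs at j=6)
  i=1: ✗ (lhs fails at k=1 before rhs at j=6)
  i=2: ✗ (lhs fails at k=2 before rhs at j=6)
  i=3: ✗ (lhs fails at k=3 before rhs at j=6)
  i=4: ✗ (lhs fails at k=4 before rhs at j=6)
  i=5: ✓ (rhs at j=6; lhs holds on [5,5])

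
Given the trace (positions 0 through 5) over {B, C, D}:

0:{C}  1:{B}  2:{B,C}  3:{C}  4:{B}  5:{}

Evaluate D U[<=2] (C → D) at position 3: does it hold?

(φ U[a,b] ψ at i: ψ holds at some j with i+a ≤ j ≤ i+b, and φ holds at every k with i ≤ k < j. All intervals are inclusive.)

Does not hold

Need some j in [3,5] with (C → D), and D at every k in [3,j-1].
  j=3: (C → D) false.
  j=4: (C → D) holds, but D fails at k=3 → not this j.
  j=5: (C → D) holds, but D fails at k=3 → not this j.
No j in the window works → until fails.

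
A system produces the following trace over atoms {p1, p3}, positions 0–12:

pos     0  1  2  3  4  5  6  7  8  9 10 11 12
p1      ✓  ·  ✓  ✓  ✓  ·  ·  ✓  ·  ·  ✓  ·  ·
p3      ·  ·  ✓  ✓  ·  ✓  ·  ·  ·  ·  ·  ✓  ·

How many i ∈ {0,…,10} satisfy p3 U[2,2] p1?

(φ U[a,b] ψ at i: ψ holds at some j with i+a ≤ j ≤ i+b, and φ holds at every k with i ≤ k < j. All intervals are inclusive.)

Evaluate at each i in [0,10]:
  i=0: ✗ (lhs fails at k=0 before rhs at j=2)
  i=1: ✗ (lhs fails at k=1 before rhs at j=3)
  i=2: ✓ (rhs at j=4; lhs holds on [2,3])
  i=3: ✗ (no rhs in [5,5])
  i=4: ✗ (no rhs in [6,6])
  i=5: ✗ (lhs fails at k=6 before rhs at j=7)
  i=6: ✗ (no rhs in [8,8])
  i=7: ✗ (no rhs in [9,9])
  i=8: ✗ (lhs fails at k=8 before rhs at j=10)
  i=9: ✗ (no rhs in [11,11])
  i=10: ✗ (no rhs in [12,12])
Positions where it holds: {2} → 1.

1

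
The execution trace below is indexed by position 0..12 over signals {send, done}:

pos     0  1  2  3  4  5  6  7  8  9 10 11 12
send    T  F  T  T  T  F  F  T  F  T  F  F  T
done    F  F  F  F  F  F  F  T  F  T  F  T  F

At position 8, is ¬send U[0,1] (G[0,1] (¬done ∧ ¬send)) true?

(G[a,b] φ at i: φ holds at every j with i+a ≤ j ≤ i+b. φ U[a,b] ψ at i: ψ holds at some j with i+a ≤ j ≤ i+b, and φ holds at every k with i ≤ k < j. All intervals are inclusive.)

False

Need some j in [8,9] with G[0,1] (¬done ∧ ¬send), and ¬send at every k in [8,j-1].
  j=8: G[0,1] (¬done ∧ ¬send) — fails at 9.
  j=9: G[0,1] (¬done ∧ ¬send) — fails at 9.
No j in the window works → until fails.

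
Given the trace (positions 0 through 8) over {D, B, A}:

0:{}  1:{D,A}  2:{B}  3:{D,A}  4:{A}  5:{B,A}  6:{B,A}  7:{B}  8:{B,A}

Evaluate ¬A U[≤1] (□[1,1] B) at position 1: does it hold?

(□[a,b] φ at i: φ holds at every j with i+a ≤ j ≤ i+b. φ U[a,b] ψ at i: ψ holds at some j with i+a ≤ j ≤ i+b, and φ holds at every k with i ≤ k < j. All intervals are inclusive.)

Need some j in [1,2] with □[1,1] B, and ¬A at every k in [1,j-1].
  j=1: □[1,1] B holds; no prefix to check → satisfied.

Yes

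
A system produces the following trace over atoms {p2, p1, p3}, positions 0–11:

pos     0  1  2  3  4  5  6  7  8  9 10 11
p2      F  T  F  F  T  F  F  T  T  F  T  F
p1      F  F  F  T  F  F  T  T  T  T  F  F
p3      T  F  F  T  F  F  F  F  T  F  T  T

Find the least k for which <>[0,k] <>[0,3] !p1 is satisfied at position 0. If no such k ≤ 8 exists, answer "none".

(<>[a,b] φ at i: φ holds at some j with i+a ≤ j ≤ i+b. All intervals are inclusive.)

Scan j = 0,1,… for <>[0,3] !p1:
  j=0: holds
First hit at j=0, so smallest k = 0-0 = 0.

0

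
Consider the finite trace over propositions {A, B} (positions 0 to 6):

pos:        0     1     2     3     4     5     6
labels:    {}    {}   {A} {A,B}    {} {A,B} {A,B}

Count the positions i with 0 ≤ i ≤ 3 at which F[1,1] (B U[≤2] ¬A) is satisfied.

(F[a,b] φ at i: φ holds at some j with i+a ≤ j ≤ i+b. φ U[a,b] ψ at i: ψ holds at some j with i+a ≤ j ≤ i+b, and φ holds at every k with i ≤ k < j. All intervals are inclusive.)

3

Evaluate at each i in [0,3]:
  i=0: ✓ (witness j=1)
  i=1: ✗ (none in [2,2])
  i=2: ✓ (witness j=3)
  i=3: ✓ (witness j=4)
Positions where it holds: {0, 2, 3} → 3.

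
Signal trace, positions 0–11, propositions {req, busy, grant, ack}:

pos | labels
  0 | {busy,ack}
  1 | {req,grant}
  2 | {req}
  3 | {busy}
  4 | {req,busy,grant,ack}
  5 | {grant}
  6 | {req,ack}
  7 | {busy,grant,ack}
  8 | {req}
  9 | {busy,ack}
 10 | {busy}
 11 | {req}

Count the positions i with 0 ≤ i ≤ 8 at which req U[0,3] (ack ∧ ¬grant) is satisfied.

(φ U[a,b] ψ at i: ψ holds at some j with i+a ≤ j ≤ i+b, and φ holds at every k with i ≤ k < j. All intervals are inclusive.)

3

Evaluate at each i in [0,8]:
  i=0: ✓ (rhs at j=0)
  i=1: ✗ (no rhs in [1,4])
  i=2: ✗ (no rhs in [2,5])
  i=3: ✗ (lhs fails at k=3 before rhs at j=6)
  i=4: ✗ (lhs fails at k=5 before rhs at j=6)
  i=5: ✗ (lhs fails at k=5 before rhs at j=6)
  i=6: ✓ (rhs at j=6)
  i=7: ✗ (lhs fails at k=7 before rhs at j=9)
  i=8: ✓ (rhs at j=9; lhs holds on [8,8])
Positions where it holds: {0, 6, 8} → 3.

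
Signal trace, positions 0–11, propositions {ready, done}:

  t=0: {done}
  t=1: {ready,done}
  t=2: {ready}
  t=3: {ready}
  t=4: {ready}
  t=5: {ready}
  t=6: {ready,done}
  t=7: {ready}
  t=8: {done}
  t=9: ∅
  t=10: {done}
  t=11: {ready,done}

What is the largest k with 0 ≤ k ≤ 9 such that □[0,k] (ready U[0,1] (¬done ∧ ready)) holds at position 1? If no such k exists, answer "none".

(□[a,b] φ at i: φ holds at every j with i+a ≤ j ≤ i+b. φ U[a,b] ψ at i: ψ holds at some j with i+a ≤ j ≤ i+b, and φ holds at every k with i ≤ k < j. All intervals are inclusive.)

(ready U[0,1] (¬done ∧ ready)) must hold from j=1 onward; find where it first fails.
  j=1: holds
  j=2: holds
  j=3: holds
  j=4: holds
  j=5: holds
  j=6: holds
  j=7: holds
  j=8: fails
Holds on [1,7], so largest k = 6.

6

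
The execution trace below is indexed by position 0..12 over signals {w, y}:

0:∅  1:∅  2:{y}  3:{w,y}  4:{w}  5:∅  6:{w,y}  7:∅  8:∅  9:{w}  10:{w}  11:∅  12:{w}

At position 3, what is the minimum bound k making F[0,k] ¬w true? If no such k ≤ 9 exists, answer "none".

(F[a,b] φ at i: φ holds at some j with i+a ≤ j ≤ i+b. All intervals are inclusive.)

2

Scan j = 3,4,… for ¬w:
  j=3: fails
  j=4: fails
  j=5: holds
First hit at j=5, so smallest k = 5-3 = 2.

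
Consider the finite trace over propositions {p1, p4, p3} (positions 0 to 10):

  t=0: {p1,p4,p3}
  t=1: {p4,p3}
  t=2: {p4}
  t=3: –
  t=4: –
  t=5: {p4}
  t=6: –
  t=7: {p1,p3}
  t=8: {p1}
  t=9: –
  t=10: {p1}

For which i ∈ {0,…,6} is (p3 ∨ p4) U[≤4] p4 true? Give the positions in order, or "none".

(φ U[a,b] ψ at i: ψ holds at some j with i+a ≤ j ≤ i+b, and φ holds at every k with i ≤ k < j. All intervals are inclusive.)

Evaluate at each i in [0,6]:
  i=0: ✓ (rhs at j=0)
  i=1: ✓ (rhs at j=1)
  i=2: ✓ (rhs at j=2)
  i=3: ✗ (lhs fails at k=3 before rhs at j=5)
  i=4: ✗ (lhs fails at k=4 before rhs at j=5)
  i=5: ✓ (rhs at j=5)
  i=6: ✗ (no rhs in [6,10])

0, 1, 2, 5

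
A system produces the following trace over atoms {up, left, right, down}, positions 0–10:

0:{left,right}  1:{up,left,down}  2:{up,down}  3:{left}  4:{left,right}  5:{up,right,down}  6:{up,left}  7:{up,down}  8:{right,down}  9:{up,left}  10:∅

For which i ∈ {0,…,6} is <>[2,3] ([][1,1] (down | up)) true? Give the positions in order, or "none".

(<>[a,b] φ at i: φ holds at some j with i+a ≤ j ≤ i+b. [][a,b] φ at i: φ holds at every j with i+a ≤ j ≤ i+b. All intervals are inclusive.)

1, 2, 3, 4, 5, 6

Evaluate at each i in [0,6]:
  i=0: ✗ (none in [2,3])
  i=1: ✓ (witness j=4)
  i=2: ✓ (witness j=4)
  i=3: ✓ (witness j=5)
  i=4: ✓ (witness j=6)
  i=5: ✓ (witness j=7)
  i=6: ✓ (witness j=8)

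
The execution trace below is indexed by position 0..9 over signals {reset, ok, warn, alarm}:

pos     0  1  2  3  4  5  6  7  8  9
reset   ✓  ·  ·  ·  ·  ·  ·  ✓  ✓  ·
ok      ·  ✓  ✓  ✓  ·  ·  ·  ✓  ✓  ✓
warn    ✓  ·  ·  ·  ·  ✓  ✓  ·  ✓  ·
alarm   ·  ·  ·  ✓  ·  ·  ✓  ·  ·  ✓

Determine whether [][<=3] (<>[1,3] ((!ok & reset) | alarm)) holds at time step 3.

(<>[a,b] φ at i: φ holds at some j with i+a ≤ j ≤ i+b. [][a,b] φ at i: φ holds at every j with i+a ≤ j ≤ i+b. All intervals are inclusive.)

Holds

Check <>[1,3] ((!ok & reset) | alarm) at every j in [3,6]:
  j=3: holds (witness at 6)
  j=4: holds (witness at 6)
  j=5: holds (witness at 6)
  j=6: holds (witness at 9)
All positions satisfy it → formula holds.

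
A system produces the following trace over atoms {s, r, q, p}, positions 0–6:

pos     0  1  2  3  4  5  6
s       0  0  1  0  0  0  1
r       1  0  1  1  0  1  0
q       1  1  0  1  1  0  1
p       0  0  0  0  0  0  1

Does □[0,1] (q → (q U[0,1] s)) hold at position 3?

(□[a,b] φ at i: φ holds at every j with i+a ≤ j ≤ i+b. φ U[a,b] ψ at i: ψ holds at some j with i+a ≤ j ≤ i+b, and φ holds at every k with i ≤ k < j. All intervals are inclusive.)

No

Check (q → (q U[0,1] s)) at every j in [3,4]:
  j=3: antecedent true; consequent fails → ✗
  j=4: antecedent true; consequent fails → ✗
Fails at j=3 → formula fails.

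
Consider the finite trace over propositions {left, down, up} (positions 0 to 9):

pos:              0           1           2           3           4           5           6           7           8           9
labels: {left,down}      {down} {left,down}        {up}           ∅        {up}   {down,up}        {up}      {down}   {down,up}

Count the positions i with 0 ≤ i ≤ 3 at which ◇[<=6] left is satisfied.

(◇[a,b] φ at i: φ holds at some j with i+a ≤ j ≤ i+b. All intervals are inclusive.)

Evaluate at each i in [0,3]:
  i=0: ✓ (witness j=0)
  i=1: ✓ (witness j=2)
  i=2: ✓ (witness j=2)
  i=3: ✗ (none in [3,9])
Positions where it holds: {0, 1, 2} → 3.

3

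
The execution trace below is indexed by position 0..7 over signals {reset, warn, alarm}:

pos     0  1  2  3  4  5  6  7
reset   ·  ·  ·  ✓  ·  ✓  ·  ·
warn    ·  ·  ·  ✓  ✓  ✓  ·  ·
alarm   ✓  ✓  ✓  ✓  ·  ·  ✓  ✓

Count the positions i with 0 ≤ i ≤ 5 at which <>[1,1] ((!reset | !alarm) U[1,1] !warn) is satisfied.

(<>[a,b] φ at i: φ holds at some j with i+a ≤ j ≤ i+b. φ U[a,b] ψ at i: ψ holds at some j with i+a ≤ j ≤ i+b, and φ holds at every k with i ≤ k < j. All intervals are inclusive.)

3

Evaluate at each i in [0,5]:
  i=0: ✓ (witness j=1)
  i=1: ✗ (none in [2,2])
  i=2: ✗ (none in [3,3])
  i=3: ✗ (none in [4,4])
  i=4: ✓ (witness j=5)
  i=5: ✓ (witness j=6)
Positions where it holds: {0, 4, 5} → 3.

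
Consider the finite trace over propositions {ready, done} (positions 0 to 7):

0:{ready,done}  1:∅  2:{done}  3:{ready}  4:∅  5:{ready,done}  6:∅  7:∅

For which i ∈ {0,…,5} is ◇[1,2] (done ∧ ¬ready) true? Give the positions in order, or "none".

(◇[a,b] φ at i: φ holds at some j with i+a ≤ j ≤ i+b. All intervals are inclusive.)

0, 1

Evaluate at each i in [0,5]:
  i=0: ✓ (witness j=2)
  i=1: ✓ (witness j=2)
  i=2: ✗ (none in [3,4])
  i=3: ✗ (none in [4,5])
  i=4: ✗ (none in [5,6])
  i=5: ✗ (none in [6,7])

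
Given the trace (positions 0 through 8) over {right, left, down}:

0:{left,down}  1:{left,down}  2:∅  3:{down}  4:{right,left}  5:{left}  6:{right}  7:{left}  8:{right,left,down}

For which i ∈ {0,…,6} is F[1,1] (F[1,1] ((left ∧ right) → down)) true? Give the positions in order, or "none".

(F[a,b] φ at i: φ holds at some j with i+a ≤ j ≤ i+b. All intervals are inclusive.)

0, 1, 3, 4, 5, 6

Evaluate at each i in [0,6]:
  i=0: ✓ (witness j=1)
  i=1: ✓ (witness j=2)
  i=2: ✗ (none in [3,3])
  i=3: ✓ (witness j=4)
  i=4: ✓ (witness j=5)
  i=5: ✓ (witness j=6)
  i=6: ✓ (witness j=7)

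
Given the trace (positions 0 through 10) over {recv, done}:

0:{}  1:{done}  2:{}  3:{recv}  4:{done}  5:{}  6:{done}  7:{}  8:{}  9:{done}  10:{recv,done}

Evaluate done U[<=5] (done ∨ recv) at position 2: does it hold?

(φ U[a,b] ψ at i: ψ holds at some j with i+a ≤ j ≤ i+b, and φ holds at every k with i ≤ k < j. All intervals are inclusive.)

Need some j in [2,7] with (done ∨ recv), and done at every k in [2,j-1].
  j=2: (done ∨ recv) false.
  j=3: (done ∨ recv) holds, but done fails at k=2 → not this j.
  j=4: (done ∨ recv) holds, but done fails at k=2 → not this j.
  j=5: (done ∨ recv) false.
  j=6: (done ∨ recv) holds, but done fails at k=2 → not this j.
  j=7: (done ∨ recv) false.
No j in the window works → until fails.

False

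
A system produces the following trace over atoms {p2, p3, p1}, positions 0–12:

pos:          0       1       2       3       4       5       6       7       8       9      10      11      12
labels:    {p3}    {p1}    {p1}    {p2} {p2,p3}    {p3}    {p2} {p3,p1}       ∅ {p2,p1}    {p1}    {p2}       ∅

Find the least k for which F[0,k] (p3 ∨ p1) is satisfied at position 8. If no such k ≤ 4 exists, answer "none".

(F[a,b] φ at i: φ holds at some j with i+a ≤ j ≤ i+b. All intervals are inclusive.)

Scan j = 8,9,… for (p3 ∨ p1):
  j=8: fails
  j=9: holds
First hit at j=9, so smallest k = 9-8 = 1.

1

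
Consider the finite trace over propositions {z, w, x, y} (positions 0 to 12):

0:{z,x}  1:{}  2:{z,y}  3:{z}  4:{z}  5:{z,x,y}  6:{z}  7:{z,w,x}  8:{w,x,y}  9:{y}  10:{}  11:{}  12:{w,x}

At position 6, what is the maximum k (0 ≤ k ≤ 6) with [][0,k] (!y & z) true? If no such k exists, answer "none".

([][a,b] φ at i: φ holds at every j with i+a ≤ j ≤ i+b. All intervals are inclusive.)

1

(!y & z) must hold from j=6 onward; find where it first fails.
  j=6: holds
  j=7: holds
  j=8: fails
Holds on [6,7], so largest k = 1.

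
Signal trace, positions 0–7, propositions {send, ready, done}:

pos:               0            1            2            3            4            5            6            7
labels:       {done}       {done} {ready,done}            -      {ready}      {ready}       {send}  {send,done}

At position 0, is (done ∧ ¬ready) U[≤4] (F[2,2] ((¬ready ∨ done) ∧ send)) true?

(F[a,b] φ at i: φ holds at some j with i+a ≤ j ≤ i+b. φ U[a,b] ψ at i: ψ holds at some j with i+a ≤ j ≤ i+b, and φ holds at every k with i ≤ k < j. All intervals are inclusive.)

False

Need some j in [0,4] with F[2,2] ((¬ready ∨ done) ∧ send), and (done ∧ ¬ready) at every k in [0,j-1].
  j=0: F[2,2] ((¬ready ∨ done) ∧ send) — fails (none in [2,2]).
  j=1: F[2,2] ((¬ready ∨ done) ∧ send) — fails (none in [3,3]).
  j=2: F[2,2] ((¬ready ∨ done) ∧ send) — fails (none in [4,4]).
  j=3: F[2,2] ((¬ready ∨ done) ∧ send) — fails (none in [5,5]).
  j=4: F[2,2] ((¬ready ∨ done) ∧ send) holds, but (done ∧ ¬ready) fails at k=2 → not this j.
No j in the window works → until fails.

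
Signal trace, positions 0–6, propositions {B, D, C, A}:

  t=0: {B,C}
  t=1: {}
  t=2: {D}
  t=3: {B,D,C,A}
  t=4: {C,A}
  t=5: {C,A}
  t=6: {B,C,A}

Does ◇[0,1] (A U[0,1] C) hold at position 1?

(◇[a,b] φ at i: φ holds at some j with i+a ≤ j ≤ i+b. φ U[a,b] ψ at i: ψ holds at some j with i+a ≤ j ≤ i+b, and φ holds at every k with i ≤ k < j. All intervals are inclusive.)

Check (A U[0,1] C) at each j in [1,2]:
  j=1: fails
  j=2: fails
No position in the window satisfies it → formula fails.

Does not hold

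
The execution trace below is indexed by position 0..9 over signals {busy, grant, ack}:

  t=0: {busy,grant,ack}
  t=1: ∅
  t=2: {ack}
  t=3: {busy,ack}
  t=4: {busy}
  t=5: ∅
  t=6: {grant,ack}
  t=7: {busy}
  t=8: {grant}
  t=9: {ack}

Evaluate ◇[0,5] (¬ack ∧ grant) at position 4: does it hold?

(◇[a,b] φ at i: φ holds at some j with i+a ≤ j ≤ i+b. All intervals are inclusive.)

Yes

Check (¬ack ∧ grant) at each j in [4,9]:
  j=4: false
  j=5: false
  j=6: false
  j=7: false
  j=8: true
  j=9: false
Found at j=8 → formula holds.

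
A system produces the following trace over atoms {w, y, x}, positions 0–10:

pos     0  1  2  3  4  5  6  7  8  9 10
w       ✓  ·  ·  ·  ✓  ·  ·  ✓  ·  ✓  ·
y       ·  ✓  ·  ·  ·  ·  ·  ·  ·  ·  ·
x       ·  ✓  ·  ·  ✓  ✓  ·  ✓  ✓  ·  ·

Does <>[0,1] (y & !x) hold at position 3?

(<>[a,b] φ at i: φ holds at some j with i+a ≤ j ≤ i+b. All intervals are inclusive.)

No

Check (y & !x) at each j in [3,4]:
  j=3: false
  j=4: false
No position in the window satisfies it → formula fails.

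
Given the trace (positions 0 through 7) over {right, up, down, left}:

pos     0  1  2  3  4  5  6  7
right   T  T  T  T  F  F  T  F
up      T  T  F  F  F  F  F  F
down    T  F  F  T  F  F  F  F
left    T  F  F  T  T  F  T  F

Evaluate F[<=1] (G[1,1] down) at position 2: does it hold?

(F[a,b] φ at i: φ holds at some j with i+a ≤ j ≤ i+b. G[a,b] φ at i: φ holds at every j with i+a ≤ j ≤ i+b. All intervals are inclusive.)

Check G[1,1] down at each j in [2,3]:
  j=2: holds on [3,3]
  j=3: fails at 4
Found at j=2 → formula holds.

Holds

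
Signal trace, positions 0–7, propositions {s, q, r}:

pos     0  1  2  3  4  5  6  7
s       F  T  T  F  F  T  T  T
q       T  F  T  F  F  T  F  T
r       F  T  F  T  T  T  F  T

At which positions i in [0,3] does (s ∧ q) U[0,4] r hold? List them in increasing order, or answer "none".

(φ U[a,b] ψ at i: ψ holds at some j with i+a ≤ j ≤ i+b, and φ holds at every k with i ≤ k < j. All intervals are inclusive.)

Evaluate at each i in [0,3]:
  i=0: ✗ (lhs fails at k=0 before rhs at j=1)
  i=1: ✓ (rhs at j=1)
  i=2: ✓ (rhs at j=3; lhs holds on [2,2])
  i=3: ✓ (rhs at j=3)

1, 2, 3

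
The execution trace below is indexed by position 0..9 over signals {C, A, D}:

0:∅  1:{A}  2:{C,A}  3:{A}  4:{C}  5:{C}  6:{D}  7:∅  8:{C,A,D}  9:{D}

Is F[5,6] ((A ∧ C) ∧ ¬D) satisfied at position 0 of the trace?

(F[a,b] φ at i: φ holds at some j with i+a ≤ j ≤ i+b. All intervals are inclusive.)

Check ((A ∧ C) ∧ ¬D) at each j in [5,6]:
  j=5: false
  j=6: false
No position in the window satisfies it → formula fails.

Does not hold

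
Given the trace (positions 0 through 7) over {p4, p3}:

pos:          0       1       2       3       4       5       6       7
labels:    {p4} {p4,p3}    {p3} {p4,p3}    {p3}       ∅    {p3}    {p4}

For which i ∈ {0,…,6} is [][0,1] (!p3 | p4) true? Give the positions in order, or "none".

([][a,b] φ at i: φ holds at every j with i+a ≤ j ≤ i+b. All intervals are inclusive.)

0

Evaluate at each i in [0,6]:
  i=0: ✓ (all of [0,1])
  i=1: ✗ (fails at j=2)
  i=2: ✗ (fails at j=2)
  i=3: ✗ (fails at j=4)
  i=4: ✗ (fails at j=4)
  i=5: ✗ (fails at j=6)
  i=6: ✗ (fails at j=6)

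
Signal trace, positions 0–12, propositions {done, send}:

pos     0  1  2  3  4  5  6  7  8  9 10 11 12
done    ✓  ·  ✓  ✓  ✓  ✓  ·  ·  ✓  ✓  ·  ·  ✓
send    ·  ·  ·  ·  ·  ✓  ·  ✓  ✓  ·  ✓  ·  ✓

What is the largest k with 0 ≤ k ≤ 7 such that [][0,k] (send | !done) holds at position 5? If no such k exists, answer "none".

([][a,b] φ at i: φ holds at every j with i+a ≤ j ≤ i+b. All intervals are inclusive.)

3

(send | !done) must hold from j=5 onward; find where it first fails.
  j=5: holds
  j=6: holds
  j=7: holds
  j=8: holds
  j=9: fails
Holds on [5,8], so largest k = 3.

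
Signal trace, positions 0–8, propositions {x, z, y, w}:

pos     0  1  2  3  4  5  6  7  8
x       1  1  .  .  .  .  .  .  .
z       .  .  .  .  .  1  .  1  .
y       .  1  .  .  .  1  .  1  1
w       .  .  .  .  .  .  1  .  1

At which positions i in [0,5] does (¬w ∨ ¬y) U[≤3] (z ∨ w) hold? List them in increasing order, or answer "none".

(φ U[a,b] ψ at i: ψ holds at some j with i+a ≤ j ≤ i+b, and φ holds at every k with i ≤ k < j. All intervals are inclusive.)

2, 3, 4, 5

Evaluate at each i in [0,5]:
  i=0: ✗ (no rhs in [0,3])
  i=1: ✗ (no rhs in [1,4])
  i=2: ✓ (rhs at j=5; lhs holds on [2,4])
  i=3: ✓ (rhs at j=5; lhs holds on [3,4])
  i=4: ✓ (rhs at j=5; lhs holds on [4,4])
  i=5: ✓ (rhs at j=5)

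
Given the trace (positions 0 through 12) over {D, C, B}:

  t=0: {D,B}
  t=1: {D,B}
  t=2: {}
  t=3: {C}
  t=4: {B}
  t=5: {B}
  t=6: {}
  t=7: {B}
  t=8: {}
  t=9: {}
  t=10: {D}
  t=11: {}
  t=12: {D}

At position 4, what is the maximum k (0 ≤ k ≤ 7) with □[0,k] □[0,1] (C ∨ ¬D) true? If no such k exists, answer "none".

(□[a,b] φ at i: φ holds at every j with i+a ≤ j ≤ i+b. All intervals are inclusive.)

□[0,1] (C ∨ ¬D) must hold from j=4 onward; find where it first fails.
  j=4: holds
  j=5: holds
  j=6: holds
  j=7: holds
  j=8: holds
  j=9: fails
Holds on [4,8], so largest k = 4.

4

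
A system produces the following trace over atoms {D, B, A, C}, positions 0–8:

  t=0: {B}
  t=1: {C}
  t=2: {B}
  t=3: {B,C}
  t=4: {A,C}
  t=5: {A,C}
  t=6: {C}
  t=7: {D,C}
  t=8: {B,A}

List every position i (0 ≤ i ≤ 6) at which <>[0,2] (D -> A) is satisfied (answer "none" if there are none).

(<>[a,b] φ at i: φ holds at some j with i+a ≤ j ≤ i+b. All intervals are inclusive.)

0, 1, 2, 3, 4, 5, 6

Evaluate at each i in [0,6]:
  i=0: ✓ (witness j=0)
  i=1: ✓ (witness j=1)
  i=2: ✓ (witness j=2)
  i=3: ✓ (witness j=3)
  i=4: ✓ (witness j=4)
  i=5: ✓ (witness j=5)
  i=6: ✓ (witness j=6)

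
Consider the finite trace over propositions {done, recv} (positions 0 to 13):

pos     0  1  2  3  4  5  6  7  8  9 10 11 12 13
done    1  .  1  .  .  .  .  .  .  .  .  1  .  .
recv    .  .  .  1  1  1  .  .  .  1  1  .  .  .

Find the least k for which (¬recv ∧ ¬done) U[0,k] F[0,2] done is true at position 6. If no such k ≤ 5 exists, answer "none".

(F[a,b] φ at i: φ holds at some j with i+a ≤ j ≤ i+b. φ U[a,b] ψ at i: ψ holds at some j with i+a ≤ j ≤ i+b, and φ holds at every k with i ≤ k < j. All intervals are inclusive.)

3

Need earliest j ≥ 6 with F[0,2] done, and (¬recv ∧ ¬done) at every k in [6,j-1].
  j=6: rhs fails.
  j=7: rhs fails.
  j=8: rhs fails.
  j=9: rhs holds; lhs holds on [6,8]. k = 3.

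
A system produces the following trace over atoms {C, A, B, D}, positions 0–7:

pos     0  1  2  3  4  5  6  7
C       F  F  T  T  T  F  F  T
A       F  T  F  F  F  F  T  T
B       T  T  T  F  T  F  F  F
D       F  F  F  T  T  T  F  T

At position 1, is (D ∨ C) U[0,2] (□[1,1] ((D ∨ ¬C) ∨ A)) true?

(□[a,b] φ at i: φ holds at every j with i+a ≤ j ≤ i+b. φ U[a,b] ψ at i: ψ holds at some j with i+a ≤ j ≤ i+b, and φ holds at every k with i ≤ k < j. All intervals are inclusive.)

No

Need some j in [1,3] with □[1,1] ((D ∨ ¬C) ∨ A), and (D ∨ C) at every k in [1,j-1].
  j=1: □[1,1] ((D ∨ ¬C) ∨ A) — fails at 2.
  j=2: □[1,1] ((D ∨ ¬C) ∨ A) holds, but (D ∨ C) fails at k=1 → not this j.
  j=3: □[1,1] ((D ∨ ¬C) ∨ A) holds, but (D ∨ C) fails at k=1 → not this j.
No j in the window works → until fails.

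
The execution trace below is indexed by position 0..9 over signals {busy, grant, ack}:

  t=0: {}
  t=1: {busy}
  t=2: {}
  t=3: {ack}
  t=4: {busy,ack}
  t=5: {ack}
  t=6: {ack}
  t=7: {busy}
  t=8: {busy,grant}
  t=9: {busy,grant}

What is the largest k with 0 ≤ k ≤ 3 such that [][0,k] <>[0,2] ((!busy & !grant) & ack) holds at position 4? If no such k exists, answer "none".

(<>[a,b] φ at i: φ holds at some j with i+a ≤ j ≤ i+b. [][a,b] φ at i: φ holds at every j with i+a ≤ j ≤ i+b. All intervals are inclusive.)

<>[0,2] ((!busy & !grant) & ack) must hold from j=4 onward; find where it first fails.
  j=4: holds
  j=5: holds
  j=6: holds
  j=7: fails
Holds on [4,6], so largest k = 2.

2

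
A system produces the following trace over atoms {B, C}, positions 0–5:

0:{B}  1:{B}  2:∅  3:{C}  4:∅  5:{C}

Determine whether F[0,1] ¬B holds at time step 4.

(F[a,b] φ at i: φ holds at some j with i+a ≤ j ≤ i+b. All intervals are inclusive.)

Check ¬B at each j in [4,5]:
  j=4: true
  j=5: true
Found at j=4 → formula holds.

Holds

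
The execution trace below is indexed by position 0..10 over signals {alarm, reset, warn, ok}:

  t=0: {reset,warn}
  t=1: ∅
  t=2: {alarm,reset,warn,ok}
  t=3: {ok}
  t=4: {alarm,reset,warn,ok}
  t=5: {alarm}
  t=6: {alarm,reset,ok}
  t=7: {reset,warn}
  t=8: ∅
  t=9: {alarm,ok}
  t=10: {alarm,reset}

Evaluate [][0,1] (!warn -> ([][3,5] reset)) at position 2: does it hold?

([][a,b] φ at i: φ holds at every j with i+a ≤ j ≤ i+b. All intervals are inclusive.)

False

Check (!warn -> ([][3,5] reset)) at every j in [2,3]:
  j=2: antecedent false → ✓
  j=3: antecedent true; consequent fails at 8 → ✗
Fails at j=3 → formula fails.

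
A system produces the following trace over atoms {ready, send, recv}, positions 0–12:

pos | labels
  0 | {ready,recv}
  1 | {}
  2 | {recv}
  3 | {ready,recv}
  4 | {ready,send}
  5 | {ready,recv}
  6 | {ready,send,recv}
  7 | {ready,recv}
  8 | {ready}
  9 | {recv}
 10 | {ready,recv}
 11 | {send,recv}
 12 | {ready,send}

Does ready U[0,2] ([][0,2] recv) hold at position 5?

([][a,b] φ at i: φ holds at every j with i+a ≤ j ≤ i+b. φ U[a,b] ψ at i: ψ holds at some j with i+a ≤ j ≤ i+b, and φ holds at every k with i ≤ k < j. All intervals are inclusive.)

Holds

Need some j in [5,7] with [][0,2] recv, and ready at every k in [5,j-1].
  j=5: [][0,2] recv holds; no prefix to check → satisfied.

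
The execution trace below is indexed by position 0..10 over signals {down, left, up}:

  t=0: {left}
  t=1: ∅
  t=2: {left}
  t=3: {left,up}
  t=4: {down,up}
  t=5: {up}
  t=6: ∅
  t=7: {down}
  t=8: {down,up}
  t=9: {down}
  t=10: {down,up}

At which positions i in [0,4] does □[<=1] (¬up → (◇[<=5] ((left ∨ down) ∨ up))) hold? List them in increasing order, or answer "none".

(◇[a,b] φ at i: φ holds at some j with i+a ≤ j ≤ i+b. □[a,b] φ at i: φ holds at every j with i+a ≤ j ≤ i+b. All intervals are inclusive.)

0, 1, 2, 3, 4

Evaluate at each i in [0,4]:
  i=0: ✓ (all of [0,1])
  i=1: ✓ (all of [1,2])
  i=2: ✓ (all of [2,3])
  i=3: ✓ (all of [3,4])
  i=4: ✓ (all of [4,5])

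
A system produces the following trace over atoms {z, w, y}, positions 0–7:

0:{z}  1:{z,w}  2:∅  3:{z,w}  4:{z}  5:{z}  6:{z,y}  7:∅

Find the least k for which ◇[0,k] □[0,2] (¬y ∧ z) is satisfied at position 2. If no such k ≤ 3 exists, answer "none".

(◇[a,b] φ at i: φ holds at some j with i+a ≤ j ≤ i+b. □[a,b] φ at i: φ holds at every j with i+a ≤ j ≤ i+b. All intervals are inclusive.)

1

Scan j = 2,3,… for □[0,2] (¬y ∧ z):
  j=2: fails
  j=3: holds
First hit at j=3, so smallest k = 3-2 = 1.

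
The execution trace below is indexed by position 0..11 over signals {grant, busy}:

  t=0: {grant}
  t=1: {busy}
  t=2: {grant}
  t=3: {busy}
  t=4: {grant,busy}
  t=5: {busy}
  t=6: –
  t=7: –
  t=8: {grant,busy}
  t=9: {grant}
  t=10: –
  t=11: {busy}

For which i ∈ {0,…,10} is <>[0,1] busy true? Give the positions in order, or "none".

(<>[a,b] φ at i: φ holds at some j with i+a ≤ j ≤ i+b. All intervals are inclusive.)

Evaluate at each i in [0,10]:
  i=0: ✓ (witness j=1)
  i=1: ✓ (witness j=1)
  i=2: ✓ (witness j=3)
  i=3: ✓ (witness j=3)
  i=4: ✓ (witness j=4)
  i=5: ✓ (witness j=5)
  i=6: ✗ (none in [6,7])
  i=7: ✓ (witness j=8)
  i=8: ✓ (witness j=8)
  i=9: ✗ (none in [9,10])
  i=10: ✓ (witness j=11)

0, 1, 2, 3, 4, 5, 7, 8, 10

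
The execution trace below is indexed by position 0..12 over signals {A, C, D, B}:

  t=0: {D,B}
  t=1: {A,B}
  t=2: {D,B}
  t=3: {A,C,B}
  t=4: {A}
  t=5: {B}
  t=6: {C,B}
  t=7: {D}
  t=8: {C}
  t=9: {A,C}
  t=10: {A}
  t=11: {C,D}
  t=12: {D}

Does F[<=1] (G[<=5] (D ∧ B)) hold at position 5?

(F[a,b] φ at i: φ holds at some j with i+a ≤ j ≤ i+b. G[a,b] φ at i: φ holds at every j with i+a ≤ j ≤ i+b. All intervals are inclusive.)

Check G[<=5] (D ∧ B) at each j in [5,6]:
  j=5: fails at 5
  j=6: fails at 6
No position in the window satisfies it → formula fails.

False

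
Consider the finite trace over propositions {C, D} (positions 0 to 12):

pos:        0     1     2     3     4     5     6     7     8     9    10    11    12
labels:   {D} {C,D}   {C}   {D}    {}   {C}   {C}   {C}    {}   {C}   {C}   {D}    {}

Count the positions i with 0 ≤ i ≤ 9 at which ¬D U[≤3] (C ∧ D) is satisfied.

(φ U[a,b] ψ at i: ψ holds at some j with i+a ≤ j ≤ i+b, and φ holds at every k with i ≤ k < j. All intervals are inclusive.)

1

Evaluate at each i in [0,9]:
  i=0: ✗ (lhs fails at k=0 before rhs at j=1)
  i=1: ✓ (rhs at j=1)
  i=2: ✗ (no rhs in [2,5])
  i=3: ✗ (no rhs in [3,6])
  i=4: ✗ (no rhs in [4,7])
  i=5: ✗ (no rhs in [5,8])
  i=6: ✗ (no rhs in [6,9])
  i=7: ✗ (no rhs in [7,10])
  i=8: ✗ (no rhs in [8,11])
  i=9: ✗ (no rhs in [9,12])
Positions where it holds: {1} → 1.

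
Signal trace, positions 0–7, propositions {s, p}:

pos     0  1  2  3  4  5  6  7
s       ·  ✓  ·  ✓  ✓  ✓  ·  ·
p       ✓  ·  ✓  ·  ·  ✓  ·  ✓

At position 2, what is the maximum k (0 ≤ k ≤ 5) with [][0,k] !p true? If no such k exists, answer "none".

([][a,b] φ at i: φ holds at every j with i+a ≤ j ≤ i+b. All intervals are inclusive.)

none

!p must hold from j=2 onward; find where it first fails.
  j=2: fails → no k works.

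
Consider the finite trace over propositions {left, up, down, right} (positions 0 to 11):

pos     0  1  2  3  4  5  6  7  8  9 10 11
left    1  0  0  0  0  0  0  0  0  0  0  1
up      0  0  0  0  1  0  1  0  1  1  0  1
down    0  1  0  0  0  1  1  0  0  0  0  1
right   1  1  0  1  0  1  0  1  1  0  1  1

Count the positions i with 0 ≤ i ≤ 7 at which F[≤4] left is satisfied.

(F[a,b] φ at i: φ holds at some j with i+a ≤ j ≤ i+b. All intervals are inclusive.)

Evaluate at each i in [0,7]:
  i=0: ✓ (witness j=0)
  i=1: ✗ (none in [1,5])
  i=2: ✗ (none in [2,6])
  i=3: ✗ (none in [3,7])
  i=4: ✗ (none in [4,8])
  i=5: ✗ (none in [5,9])
  i=6: ✗ (none in [6,10])
  i=7: ✓ (witness j=11)
Positions where it holds: {0, 7} → 2.

2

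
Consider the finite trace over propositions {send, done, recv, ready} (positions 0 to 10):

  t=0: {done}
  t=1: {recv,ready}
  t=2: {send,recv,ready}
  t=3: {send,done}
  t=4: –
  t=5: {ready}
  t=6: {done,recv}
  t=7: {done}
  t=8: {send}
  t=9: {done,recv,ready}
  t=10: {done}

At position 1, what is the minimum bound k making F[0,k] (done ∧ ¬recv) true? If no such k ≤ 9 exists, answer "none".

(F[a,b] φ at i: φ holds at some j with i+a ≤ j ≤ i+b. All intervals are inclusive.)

2

Scan j = 1,2,… for (done ∧ ¬recv):
  j=1: fails
  j=2: fails
  j=3: holds
First hit at j=3, so smallest k = 3-1 = 2.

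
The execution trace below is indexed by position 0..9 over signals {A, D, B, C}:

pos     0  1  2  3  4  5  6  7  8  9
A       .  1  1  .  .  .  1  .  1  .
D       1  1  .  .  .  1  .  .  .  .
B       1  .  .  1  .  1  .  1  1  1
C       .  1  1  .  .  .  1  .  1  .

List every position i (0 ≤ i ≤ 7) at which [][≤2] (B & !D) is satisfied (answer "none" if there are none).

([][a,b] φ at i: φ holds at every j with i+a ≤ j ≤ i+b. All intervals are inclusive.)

Evaluate at each i in [0,7]:
  i=0: ✗ (fails at j=0)
  i=1: ✗ (fails at j=1)
  i=2: ✗ (fails at j=2)
  i=3: ✗ (fails at j=4)
  i=4: ✗ (fails at j=4)
  i=5: ✗ (fails at j=5)
  i=6: ✗ (fails at j=6)
  i=7: ✓ (all of [7,9])

7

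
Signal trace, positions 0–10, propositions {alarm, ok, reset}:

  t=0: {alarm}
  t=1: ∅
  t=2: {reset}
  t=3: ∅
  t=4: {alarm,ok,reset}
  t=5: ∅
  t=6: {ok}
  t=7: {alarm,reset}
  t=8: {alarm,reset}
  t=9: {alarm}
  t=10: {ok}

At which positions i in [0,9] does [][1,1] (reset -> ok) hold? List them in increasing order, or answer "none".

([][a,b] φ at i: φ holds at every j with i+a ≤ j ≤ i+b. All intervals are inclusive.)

0, 2, 3, 4, 5, 8, 9

Evaluate at each i in [0,9]:
  i=0: ✓ (all of [1,1])
  i=1: ✗ (fails at j=2)
  i=2: ✓ (all of [3,3])
  i=3: ✓ (all of [4,4])
  i=4: ✓ (all of [5,5])
  i=5: ✓ (all of [6,6])
  i=6: ✗ (fails at j=7)
  i=7: ✗ (fails at j=8)
  i=8: ✓ (all of [9,9])
  i=9: ✓ (all of [10,10])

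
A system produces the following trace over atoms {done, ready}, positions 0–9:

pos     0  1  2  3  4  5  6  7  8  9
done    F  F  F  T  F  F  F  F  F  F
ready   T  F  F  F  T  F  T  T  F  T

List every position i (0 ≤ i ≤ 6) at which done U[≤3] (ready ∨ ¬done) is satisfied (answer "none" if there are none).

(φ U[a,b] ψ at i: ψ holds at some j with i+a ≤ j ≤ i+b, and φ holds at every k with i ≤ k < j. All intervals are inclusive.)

Evaluate at each i in [0,6]:
  i=0: ✓ (rhs at j=0)
  i=1: ✓ (rhs at j=1)
  i=2: ✓ (rhs at j=2)
  i=3: ✓ (rhs at j=4; lhs holds on [3,3])
  i=4: ✓ (rhs at j=4)
  i=5: ✓ (rhs at j=5)
  i=6: ✓ (rhs at j=6)

0, 1, 2, 3, 4, 5, 6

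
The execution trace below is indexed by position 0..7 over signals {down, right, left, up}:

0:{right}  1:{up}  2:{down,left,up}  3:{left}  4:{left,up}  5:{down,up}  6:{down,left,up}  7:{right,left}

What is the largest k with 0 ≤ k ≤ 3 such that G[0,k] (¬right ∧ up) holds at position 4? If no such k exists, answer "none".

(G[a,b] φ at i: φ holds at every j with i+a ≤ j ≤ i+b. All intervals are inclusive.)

(¬right ∧ up) must hold from j=4 onward; find where it first fails.
  j=4: holds
  j=5: holds
  j=6: holds
  j=7: fails
Holds on [4,6], so largest k = 2.

2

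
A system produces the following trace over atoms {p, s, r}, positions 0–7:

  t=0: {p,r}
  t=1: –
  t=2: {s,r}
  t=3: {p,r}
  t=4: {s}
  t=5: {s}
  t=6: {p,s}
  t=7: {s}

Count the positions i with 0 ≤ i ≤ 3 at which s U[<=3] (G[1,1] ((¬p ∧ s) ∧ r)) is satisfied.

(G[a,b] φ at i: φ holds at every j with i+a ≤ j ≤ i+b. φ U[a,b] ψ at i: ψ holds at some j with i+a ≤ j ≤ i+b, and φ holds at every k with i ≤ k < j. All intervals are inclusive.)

1

Evaluate at each i in [0,3]:
  i=0: ✗ (lhs fails at k=0 before rhs at j=1)
  i=1: ✓ (rhs at j=1)
  i=2: ✗ (no rhs in [2,5])
  i=3: ✗ (no rhs in [3,6])
Positions where it holds: {1} → 1.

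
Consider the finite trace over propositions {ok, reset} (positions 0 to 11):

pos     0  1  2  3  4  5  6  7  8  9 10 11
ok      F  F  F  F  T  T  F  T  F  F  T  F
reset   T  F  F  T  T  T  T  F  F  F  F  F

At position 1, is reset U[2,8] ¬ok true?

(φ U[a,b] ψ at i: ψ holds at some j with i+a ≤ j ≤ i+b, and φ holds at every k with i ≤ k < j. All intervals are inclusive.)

Need some j in [3,9] with ¬ok, and reset at every k in [1,j-1].
  j=3: ¬ok holds, but reset fails at k=1 → not this j.
  j=4: ¬ok false.
  j=5: ¬ok false.
  j=6: ¬ok holds, but reset fails at k=1 → not this j.
  j=7: ¬ok false.
  j=8: ¬ok holds, but reset fails at k=1 → not this j.
  j=9: ¬ok holds, but reset fails at k=1 → not this j.
No j in the window works → until fails.

False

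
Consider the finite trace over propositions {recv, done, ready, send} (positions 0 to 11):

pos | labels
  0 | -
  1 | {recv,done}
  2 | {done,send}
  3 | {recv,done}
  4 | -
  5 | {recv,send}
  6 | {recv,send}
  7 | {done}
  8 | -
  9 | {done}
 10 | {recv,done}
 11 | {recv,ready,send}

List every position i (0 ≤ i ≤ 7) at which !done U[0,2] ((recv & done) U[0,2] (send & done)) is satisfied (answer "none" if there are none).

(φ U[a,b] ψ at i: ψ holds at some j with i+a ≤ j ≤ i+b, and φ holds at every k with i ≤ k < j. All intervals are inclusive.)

Evaluate at each i in [0,7]:
  i=0: ✓ (rhs at j=1; lhs holds on [0,0])
  i=1: ✓ (rhs at j=1)
  i=2: ✓ (rhs at j=2)
  i=3: ✗ (no rhs in [3,5])
  i=4: ✗ (no rhs in [4,6])
  i=5: ✗ (no rhs in [5,7])
  i=6: ✗ (no rhs in [6,8])
  i=7: ✗ (no rhs in [7,9])

0, 1, 2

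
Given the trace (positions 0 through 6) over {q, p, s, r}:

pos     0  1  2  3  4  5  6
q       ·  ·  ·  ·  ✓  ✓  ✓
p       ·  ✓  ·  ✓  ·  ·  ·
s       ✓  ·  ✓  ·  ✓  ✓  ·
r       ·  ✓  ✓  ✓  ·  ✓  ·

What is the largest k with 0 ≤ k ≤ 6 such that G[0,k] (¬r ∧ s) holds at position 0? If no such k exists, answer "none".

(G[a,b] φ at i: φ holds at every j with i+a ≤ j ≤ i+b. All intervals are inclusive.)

0

(¬r ∧ s) must hold from j=0 onward; find where it first fails.
  j=0: holds
  j=1: fails
Holds on [0,0], so largest k = 0.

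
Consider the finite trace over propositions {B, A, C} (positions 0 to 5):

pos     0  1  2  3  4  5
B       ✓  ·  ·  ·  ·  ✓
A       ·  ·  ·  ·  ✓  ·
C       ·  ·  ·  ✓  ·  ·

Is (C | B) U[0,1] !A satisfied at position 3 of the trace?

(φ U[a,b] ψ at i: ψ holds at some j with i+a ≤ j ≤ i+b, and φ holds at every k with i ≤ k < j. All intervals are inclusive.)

Need some j in [3,4] with !A, and (C | B) at every k in [3,j-1].
  j=3: !A holds; no prefix to check → satisfied.

Yes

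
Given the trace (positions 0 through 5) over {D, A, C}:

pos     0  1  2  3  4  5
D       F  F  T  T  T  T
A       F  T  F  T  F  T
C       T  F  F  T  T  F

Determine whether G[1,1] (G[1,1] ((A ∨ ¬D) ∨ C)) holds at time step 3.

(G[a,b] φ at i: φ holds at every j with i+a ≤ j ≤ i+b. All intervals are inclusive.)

Check G[1,1] ((A ∨ ¬D) ∨ C) at every j in [4,4]:
  j=4: holds on [5,5]
All positions satisfy it → formula holds.

Yes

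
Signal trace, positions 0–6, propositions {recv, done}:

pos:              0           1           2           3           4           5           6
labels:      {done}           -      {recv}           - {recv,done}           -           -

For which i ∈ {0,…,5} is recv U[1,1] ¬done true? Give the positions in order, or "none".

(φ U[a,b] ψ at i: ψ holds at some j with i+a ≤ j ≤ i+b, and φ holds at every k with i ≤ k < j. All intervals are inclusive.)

2, 4

Evaluate at each i in [0,5]:
  i=0: ✗ (lhs fails at k=0 before rhs at j=1)
  i=1: ✗ (lhs fails at k=1 before rhs at j=2)
  i=2: ✓ (rhs at j=3; lhs holds on [2,2])
  i=3: ✗ (no rhs in [4,4])
  i=4: ✓ (rhs at j=5; lhs holds on [4,4])
  i=5: ✗ (lhs fails at k=5 before rhs at j=6)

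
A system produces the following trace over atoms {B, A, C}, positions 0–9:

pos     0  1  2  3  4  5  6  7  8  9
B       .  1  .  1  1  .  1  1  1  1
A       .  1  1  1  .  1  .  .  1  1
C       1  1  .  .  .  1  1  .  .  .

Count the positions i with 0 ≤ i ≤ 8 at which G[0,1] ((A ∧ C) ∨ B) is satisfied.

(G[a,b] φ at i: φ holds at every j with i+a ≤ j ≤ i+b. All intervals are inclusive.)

6

Evaluate at each i in [0,8]:
  i=0: ✗ (fails at j=0)
  i=1: ✗ (fails at j=2)
  i=2: ✗ (fails at j=2)
  i=3: ✓ (all of [3,4])
  i=4: ✓ (all of [4,5])
  i=5: ✓ (all of [5,6])
  i=6: ✓ (all of [6,7])
  i=7: ✓ (all of [7,8])
  i=8: ✓ (all of [8,9])
Positions where it holds: {3, 4, 5, 6, 7, 8} → 6.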